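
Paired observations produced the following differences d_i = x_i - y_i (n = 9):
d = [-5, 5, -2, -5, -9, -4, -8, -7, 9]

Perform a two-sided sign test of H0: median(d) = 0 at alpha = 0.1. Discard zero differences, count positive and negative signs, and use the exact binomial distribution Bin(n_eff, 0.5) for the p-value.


Step 1: Discard zero differences. Original n = 9; n_eff = number of nonzero differences = 9.
Nonzero differences (with sign): -5, +5, -2, -5, -9, -4, -8, -7, +9
Step 2: Count signs: positive = 2, negative = 7.
Step 3: Under H0: P(positive) = 0.5, so the number of positives S ~ Bin(9, 0.5).
Step 4: Two-sided exact p-value = sum of Bin(9,0.5) probabilities at or below the observed probability = 0.179688.
Step 5: alpha = 0.1. fail to reject H0.

n_eff = 9, pos = 2, neg = 7, p = 0.179688, fail to reject H0.


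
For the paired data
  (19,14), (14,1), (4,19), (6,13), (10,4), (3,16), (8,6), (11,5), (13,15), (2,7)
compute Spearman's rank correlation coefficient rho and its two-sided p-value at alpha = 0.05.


Step 1: Rank x and y separately (midranks; no ties here).
rank(x): 19->10, 14->9, 4->3, 6->4, 10->6, 3->2, 8->5, 11->7, 13->8, 2->1
rank(y): 14->7, 1->1, 19->10, 13->6, 4->2, 16->9, 6->4, 5->3, 15->8, 7->5
Step 2: d_i = R_x(i) - R_y(i); compute d_i^2.
  (10-7)^2=9, (9-1)^2=64, (3-10)^2=49, (4-6)^2=4, (6-2)^2=16, (2-9)^2=49, (5-4)^2=1, (7-3)^2=16, (8-8)^2=0, (1-5)^2=16
sum(d^2) = 224.
Step 3: rho = 1 - 6*224 / (10*(10^2 - 1)) = 1 - 1344/990 = -0.357576.
Step 4: Under H0, t = rho * sqrt((n-2)/(1-rho^2)) = -1.0830 ~ t(8).
Step 5: Two-sided p-value from the t-distribution with 8 df = 0.310376.
Step 6: alpha = 0.05. fail to reject H0.

rho = -0.3576, p = 0.310376, fail to reject H0 at alpha = 0.05.


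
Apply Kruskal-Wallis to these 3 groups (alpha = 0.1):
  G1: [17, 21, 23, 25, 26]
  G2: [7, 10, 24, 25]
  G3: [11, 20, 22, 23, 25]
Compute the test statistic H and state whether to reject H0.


Step 1: Combine all N = 14 observations and assign midranks.
sorted (value, group, rank): (7,G2,1), (10,G2,2), (11,G3,3), (17,G1,4), (20,G3,5), (21,G1,6), (22,G3,7), (23,G1,8.5), (23,G3,8.5), (24,G2,10), (25,G1,12), (25,G2,12), (25,G3,12), (26,G1,14)
Step 2: Sum ranks within each group.
R_1 = 44.5 (n_1 = 5)
R_2 = 25 (n_2 = 4)
R_3 = 35.5 (n_3 = 5)
Step 3: H = 12/(N(N+1)) * sum(R_i^2/n_i) - 3(N+1)
     = 12/(14*15) * (44.5^2/5 + 25^2/4 + 35.5^2/5) - 3*15
     = 0.057143 * 804.35 - 45
     = 0.962857.
Step 4: Ties present; correction factor C = 1 - 30/(14^3 - 14) = 0.989011. Corrected H = 0.962857 / 0.989011 = 0.973556.
Step 5: Under H0, H ~ chi^2(2); p-value = 0.614604.
Step 6: alpha = 0.1. fail to reject H0.

H = 0.9736, df = 2, p = 0.614604, fail to reject H0.


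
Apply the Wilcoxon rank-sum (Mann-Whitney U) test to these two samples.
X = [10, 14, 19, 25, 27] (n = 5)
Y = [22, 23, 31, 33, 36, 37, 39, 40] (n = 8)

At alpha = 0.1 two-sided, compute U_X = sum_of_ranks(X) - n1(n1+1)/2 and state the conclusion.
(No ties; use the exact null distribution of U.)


Step 1: Combine and sort all 13 observations; assign midranks.
sorted (value, group): (10,X), (14,X), (19,X), (22,Y), (23,Y), (25,X), (27,X), (31,Y), (33,Y), (36,Y), (37,Y), (39,Y), (40,Y)
ranks: 10->1, 14->2, 19->3, 22->4, 23->5, 25->6, 27->7, 31->8, 33->9, 36->10, 37->11, 39->12, 40->13
Step 2: Rank sum for X: R1 = 1 + 2 + 3 + 6 + 7 = 19.
Step 3: U_X = R1 - n1(n1+1)/2 = 19 - 5*6/2 = 19 - 15 = 4.
       U_Y = n1*n2 - U_X = 40 - 4 = 36.
Step 4: No ties, so the exact null distribution of U (based on enumerating the C(13,5) = 1287 equally likely rank assignments) gives the two-sided p-value.
Step 5: p-value = 0.018648; compare to alpha = 0.1. reject H0.

U_X = 4, p = 0.018648, reject H0 at alpha = 0.1.


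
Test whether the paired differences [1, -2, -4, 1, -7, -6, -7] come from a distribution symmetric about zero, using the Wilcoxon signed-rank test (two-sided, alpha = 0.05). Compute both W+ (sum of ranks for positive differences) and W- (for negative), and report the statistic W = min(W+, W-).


Step 1: Drop any zero differences (none here) and take |d_i|.
|d| = [1, 2, 4, 1, 7, 6, 7]
Step 2: Midrank |d_i| (ties get averaged ranks).
ranks: |1|->1.5, |2|->3, |4|->4, |1|->1.5, |7|->6.5, |6|->5, |7|->6.5
Step 3: Attach original signs; sum ranks with positive sign and with negative sign.
W+ = 1.5 + 1.5 = 3
W- = 3 + 4 + 6.5 + 5 + 6.5 = 25
(Check: W+ + W- = 28 should equal n(n+1)/2 = 28.)
Step 4: Test statistic W = min(W+, W-) = 3.
Step 5: Ties in |d|, so use the tie-corrected normal approximation.
        E[W] = n(n+1)/4 = 7*8/4 = 14.
        Tie groups: |d|=1 (t=2), |d|=7 (t=2); sum(t^3 - t) = 12.
        Var[W] = n(n+1)(2n+1)/24 - sum(t^3-t)/48 = 840/24 - 12/48 = 34.75.
        z = (W - E[W]) / sqrt(Var[W]) = (3 - 14) / 5.8949 = -1.8660.
        Two-sided p = 2*Phi(z) = 0.062039.
Step 6: alpha = 0.05. fail to reject H0.

W+ = 3, W- = 25, W = min = 3, p = 0.062039, fail to reject H0.


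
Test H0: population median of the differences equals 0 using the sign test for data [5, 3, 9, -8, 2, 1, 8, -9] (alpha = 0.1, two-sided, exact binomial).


Step 1: Discard zero differences. Original n = 8; n_eff = number of nonzero differences = 8.
Nonzero differences (with sign): +5, +3, +9, -8, +2, +1, +8, -9
Step 2: Count signs: positive = 6, negative = 2.
Step 3: Under H0: P(positive) = 0.5, so the number of positives S ~ Bin(8, 0.5).
Step 4: Two-sided exact p-value = sum of Bin(8,0.5) probabilities at or below the observed probability = 0.289062.
Step 5: alpha = 0.1. fail to reject H0.

n_eff = 8, pos = 6, neg = 2, p = 0.289062, fail to reject H0.


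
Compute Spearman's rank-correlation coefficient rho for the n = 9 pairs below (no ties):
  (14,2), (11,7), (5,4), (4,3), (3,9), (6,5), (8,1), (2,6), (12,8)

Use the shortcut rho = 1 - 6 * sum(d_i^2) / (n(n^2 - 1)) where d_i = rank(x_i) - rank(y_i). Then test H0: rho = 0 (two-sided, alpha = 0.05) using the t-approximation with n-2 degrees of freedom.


Step 1: Rank x and y separately (midranks; no ties here).
rank(x): 14->9, 11->7, 5->4, 4->3, 3->2, 6->5, 8->6, 2->1, 12->8
rank(y): 2->2, 7->7, 4->4, 3->3, 9->9, 5->5, 1->1, 6->6, 8->8
Step 2: d_i = R_x(i) - R_y(i); compute d_i^2.
  (9-2)^2=49, (7-7)^2=0, (4-4)^2=0, (3-3)^2=0, (2-9)^2=49, (5-5)^2=0, (6-1)^2=25, (1-6)^2=25, (8-8)^2=0
sum(d^2) = 148.
Step 3: rho = 1 - 6*148 / (9*(9^2 - 1)) = 1 - 888/720 = -0.233333.
Step 4: Under H0, t = rho * sqrt((n-2)/(1-rho^2)) = -0.6349 ~ t(7).
Step 5: Two-sided p-value from the t-distribution with 7 df = 0.545699.
Step 6: alpha = 0.05. fail to reject H0.

rho = -0.2333, p = 0.545699, fail to reject H0 at alpha = 0.05.


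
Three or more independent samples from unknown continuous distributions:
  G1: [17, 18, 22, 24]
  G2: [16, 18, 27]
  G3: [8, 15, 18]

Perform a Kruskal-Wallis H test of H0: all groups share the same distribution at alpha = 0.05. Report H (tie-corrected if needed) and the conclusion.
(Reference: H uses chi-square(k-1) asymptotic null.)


Step 1: Combine all N = 10 observations and assign midranks.
sorted (value, group, rank): (8,G3,1), (15,G3,2), (16,G2,3), (17,G1,4), (18,G1,6), (18,G2,6), (18,G3,6), (22,G1,8), (24,G1,9), (27,G2,10)
Step 2: Sum ranks within each group.
R_1 = 27 (n_1 = 4)
R_2 = 19 (n_2 = 3)
R_3 = 9 (n_3 = 3)
Step 3: H = 12/(N(N+1)) * sum(R_i^2/n_i) - 3(N+1)
     = 12/(10*11) * (27^2/4 + 19^2/3 + 9^2/3) - 3*11
     = 0.109091 * 329.583 - 33
     = 2.954545.
Step 4: Ties present; correction factor C = 1 - 24/(10^3 - 10) = 0.975758. Corrected H = 2.954545 / 0.975758 = 3.027950.
Step 5: Under H0, H ~ chi^2(2); p-value = 0.220034.
Step 6: alpha = 0.05. fail to reject H0.

H = 3.0280, df = 2, p = 0.220034, fail to reject H0.


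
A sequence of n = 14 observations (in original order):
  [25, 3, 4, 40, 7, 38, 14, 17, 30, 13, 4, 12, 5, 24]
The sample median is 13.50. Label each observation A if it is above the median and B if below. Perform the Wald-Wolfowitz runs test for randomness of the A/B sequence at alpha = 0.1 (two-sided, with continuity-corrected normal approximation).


Step 1: Compute median = 13.50; label A = above, B = below.
Labels in order: ABBABAAAABBBBA  (n_A = 7, n_B = 7)
Step 2: Count runs R = 7.
Step 3: Under H0 (random ordering), E[R] = 2*n_A*n_B/(n_A+n_B) + 1 = 2*7*7/14 + 1 = 8.0000.
        Var[R] = 2*n_A*n_B*(2*n_A*n_B - n_A - n_B) / ((n_A+n_B)^2 * (n_A+n_B-1)) = 8232/2548 = 3.2308.
        SD[R] = 1.7974.
Step 4: Continuity-corrected z = (R + 0.5 - E[R]) / SD[R] = (7 + 0.5 - 8.0000) / 1.7974 = -0.2782.
Step 5: Two-sided p-value via normal approximation = 2*(1 - Phi(|z|)) = 0.780879.
Step 6: alpha = 0.1. fail to reject H0.

R = 7, z = -0.2782, p = 0.780879, fail to reject H0.


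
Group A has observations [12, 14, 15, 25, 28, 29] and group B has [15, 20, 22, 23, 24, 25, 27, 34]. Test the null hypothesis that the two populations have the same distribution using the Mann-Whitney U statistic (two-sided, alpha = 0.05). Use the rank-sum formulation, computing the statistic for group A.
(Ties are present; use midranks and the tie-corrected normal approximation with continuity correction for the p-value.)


Step 1: Combine and sort all 14 observations; assign midranks.
sorted (value, group): (12,X), (14,X), (15,X), (15,Y), (20,Y), (22,Y), (23,Y), (24,Y), (25,X), (25,Y), (27,Y), (28,X), (29,X), (34,Y)
ranks: 12->1, 14->2, 15->3.5, 15->3.5, 20->5, 22->6, 23->7, 24->8, 25->9.5, 25->9.5, 27->11, 28->12, 29->13, 34->14
Step 2: Rank sum for X: R1 = 1 + 2 + 3.5 + 9.5 + 12 + 13 = 41.
Step 3: U_X = R1 - n1(n1+1)/2 = 41 - 6*7/2 = 41 - 21 = 20.
       U_Y = n1*n2 - U_X = 48 - 20 = 28.
Step 4: Ties are present, so use the tie-corrected normal approximation (with continuity correction) for the p-value.
Step 5: p-value = 0.650661; compare to alpha = 0.05. fail to reject H0.

U_X = 20, p = 0.650661, fail to reject H0 at alpha = 0.05.


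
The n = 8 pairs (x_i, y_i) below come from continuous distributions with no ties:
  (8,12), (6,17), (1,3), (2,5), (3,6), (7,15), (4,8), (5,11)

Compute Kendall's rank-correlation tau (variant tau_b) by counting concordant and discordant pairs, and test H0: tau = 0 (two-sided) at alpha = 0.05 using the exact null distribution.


Step 1: Enumerate the 28 unordered pairs (i,j) with i<j and classify each by sign(x_j-x_i) * sign(y_j-y_i).
  (1,2):dx=-2,dy=+5->D; (1,3):dx=-7,dy=-9->C; (1,4):dx=-6,dy=-7->C; (1,5):dx=-5,dy=-6->C
  (1,6):dx=-1,dy=+3->D; (1,7):dx=-4,dy=-4->C; (1,8):dx=-3,dy=-1->C; (2,3):dx=-5,dy=-14->C
  (2,4):dx=-4,dy=-12->C; (2,5):dx=-3,dy=-11->C; (2,6):dx=+1,dy=-2->D; (2,7):dx=-2,dy=-9->C
  (2,8):dx=-1,dy=-6->C; (3,4):dx=+1,dy=+2->C; (3,5):dx=+2,dy=+3->C; (3,6):dx=+6,dy=+12->C
  (3,7):dx=+3,dy=+5->C; (3,8):dx=+4,dy=+8->C; (4,5):dx=+1,dy=+1->C; (4,6):dx=+5,dy=+10->C
  (4,7):dx=+2,dy=+3->C; (4,8):dx=+3,dy=+6->C; (5,6):dx=+4,dy=+9->C; (5,7):dx=+1,dy=+2->C
  (5,8):dx=+2,dy=+5->C; (6,7):dx=-3,dy=-7->C; (6,8):dx=-2,dy=-4->C; (7,8):dx=+1,dy=+3->C
Step 2: C = 25, D = 3, total pairs = 28.
Step 3: tau = (C - D)/(n(n-1)/2) = (25 - 3)/28 = 0.785714.
Step 4: Exact two-sided p-value (enumerate n! = 40320 permutations of y under H0): p = 0.005506.
Step 5: alpha = 0.05. reject H0.

tau_b = 0.7857 (C=25, D=3), p = 0.005506, reject H0.


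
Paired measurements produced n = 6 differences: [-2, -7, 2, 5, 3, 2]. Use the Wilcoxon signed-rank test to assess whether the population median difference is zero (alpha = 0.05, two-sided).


Step 1: Drop any zero differences (none here) and take |d_i|.
|d| = [2, 7, 2, 5, 3, 2]
Step 2: Midrank |d_i| (ties get averaged ranks).
ranks: |2|->2, |7|->6, |2|->2, |5|->5, |3|->4, |2|->2
Step 3: Attach original signs; sum ranks with positive sign and with negative sign.
W+ = 2 + 5 + 4 + 2 = 13
W- = 2 + 6 = 8
(Check: W+ + W- = 21 should equal n(n+1)/2 = 21.)
Step 4: Test statistic W = min(W+, W-) = 8.
Step 5: Ties in |d|, so use the tie-corrected normal approximation.
        E[W] = n(n+1)/4 = 6*7/4 = 10.5.
        Tie groups: |d|=2 (t=3); sum(t^3 - t) = 24.
        Var[W] = n(n+1)(2n+1)/24 - sum(t^3-t)/48 = 546/24 - 24/48 = 22.25.
        z = (W - E[W]) / sqrt(Var[W]) = (8 - 10.5) / 4.7170 = -0.5300.
        Two-sided p = 2*Phi(z) = 0.596113.
Step 6: alpha = 0.05. fail to reject H0.

W+ = 13, W- = 8, W = min = 8, p = 0.596113, fail to reject H0.


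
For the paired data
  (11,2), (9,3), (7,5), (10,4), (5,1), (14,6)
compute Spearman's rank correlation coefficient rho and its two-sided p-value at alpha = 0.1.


Step 1: Rank x and y separately (midranks; no ties here).
rank(x): 11->5, 9->3, 7->2, 10->4, 5->1, 14->6
rank(y): 2->2, 3->3, 5->5, 4->4, 1->1, 6->6
Step 2: d_i = R_x(i) - R_y(i); compute d_i^2.
  (5-2)^2=9, (3-3)^2=0, (2-5)^2=9, (4-4)^2=0, (1-1)^2=0, (6-6)^2=0
sum(d^2) = 18.
Step 3: rho = 1 - 6*18 / (6*(6^2 - 1)) = 1 - 108/210 = 0.485714.
Step 4: Under H0, t = rho * sqrt((n-2)/(1-rho^2)) = 1.1113 ~ t(4).
Step 5: Two-sided p-value from the t-distribution with 4 df = 0.328723.
Step 6: alpha = 0.1. fail to reject H0.

rho = 0.4857, p = 0.328723, fail to reject H0 at alpha = 0.1.


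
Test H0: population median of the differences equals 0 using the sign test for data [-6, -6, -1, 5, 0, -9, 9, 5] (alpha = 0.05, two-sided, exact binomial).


Step 1: Discard zero differences. Original n = 8; n_eff = number of nonzero differences = 7.
Nonzero differences (with sign): -6, -6, -1, +5, -9, +9, +5
Step 2: Count signs: positive = 3, negative = 4.
Step 3: Under H0: P(positive) = 0.5, so the number of positives S ~ Bin(7, 0.5).
Step 4: Two-sided exact p-value = sum of Bin(7,0.5) probabilities at or below the observed probability = 1.000000.
Step 5: alpha = 0.05. fail to reject H0.

n_eff = 7, pos = 3, neg = 4, p = 1.000000, fail to reject H0.


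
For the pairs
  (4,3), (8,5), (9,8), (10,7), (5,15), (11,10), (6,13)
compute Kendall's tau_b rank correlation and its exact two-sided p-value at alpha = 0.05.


Step 1: Enumerate the 21 unordered pairs (i,j) with i<j and classify each by sign(x_j-x_i) * sign(y_j-y_i).
  (1,2):dx=+4,dy=+2->C; (1,3):dx=+5,dy=+5->C; (1,4):dx=+6,dy=+4->C; (1,5):dx=+1,dy=+12->C
  (1,6):dx=+7,dy=+7->C; (1,7):dx=+2,dy=+10->C; (2,3):dx=+1,dy=+3->C; (2,4):dx=+2,dy=+2->C
  (2,5):dx=-3,dy=+10->D; (2,6):dx=+3,dy=+5->C; (2,7):dx=-2,dy=+8->D; (3,4):dx=+1,dy=-1->D
  (3,5):dx=-4,dy=+7->D; (3,6):dx=+2,dy=+2->C; (3,7):dx=-3,dy=+5->D; (4,5):dx=-5,dy=+8->D
  (4,6):dx=+1,dy=+3->C; (4,7):dx=-4,dy=+6->D; (5,6):dx=+6,dy=-5->D; (5,7):dx=+1,dy=-2->D
  (6,7):dx=-5,dy=+3->D
Step 2: C = 11, D = 10, total pairs = 21.
Step 3: tau = (C - D)/(n(n-1)/2) = (11 - 10)/21 = 0.047619.
Step 4: Exact two-sided p-value (enumerate n! = 5040 permutations of y under H0): p = 1.000000.
Step 5: alpha = 0.05. fail to reject H0.

tau_b = 0.0476 (C=11, D=10), p = 1.000000, fail to reject H0.


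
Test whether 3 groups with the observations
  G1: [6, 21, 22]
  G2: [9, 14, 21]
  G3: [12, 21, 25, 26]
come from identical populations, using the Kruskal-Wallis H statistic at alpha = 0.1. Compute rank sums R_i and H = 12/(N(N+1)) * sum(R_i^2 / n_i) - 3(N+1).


Step 1: Combine all N = 10 observations and assign midranks.
sorted (value, group, rank): (6,G1,1), (9,G2,2), (12,G3,3), (14,G2,4), (21,G1,6), (21,G2,6), (21,G3,6), (22,G1,8), (25,G3,9), (26,G3,10)
Step 2: Sum ranks within each group.
R_1 = 15 (n_1 = 3)
R_2 = 12 (n_2 = 3)
R_3 = 28 (n_3 = 4)
Step 3: H = 12/(N(N+1)) * sum(R_i^2/n_i) - 3(N+1)
     = 12/(10*11) * (15^2/3 + 12^2/3 + 28^2/4) - 3*11
     = 0.109091 * 319 - 33
     = 1.800000.
Step 4: Ties present; correction factor C = 1 - 24/(10^3 - 10) = 0.975758. Corrected H = 1.800000 / 0.975758 = 1.844720.
Step 5: Under H0, H ~ chi^2(2); p-value = 0.397580.
Step 6: alpha = 0.1. fail to reject H0.

H = 1.8447, df = 2, p = 0.397580, fail to reject H0.


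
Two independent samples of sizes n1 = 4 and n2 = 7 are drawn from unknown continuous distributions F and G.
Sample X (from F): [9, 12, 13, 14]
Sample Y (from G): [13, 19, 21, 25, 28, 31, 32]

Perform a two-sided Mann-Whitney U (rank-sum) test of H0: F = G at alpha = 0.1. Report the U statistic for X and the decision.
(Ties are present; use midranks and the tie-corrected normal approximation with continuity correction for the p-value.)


Step 1: Combine and sort all 11 observations; assign midranks.
sorted (value, group): (9,X), (12,X), (13,X), (13,Y), (14,X), (19,Y), (21,Y), (25,Y), (28,Y), (31,Y), (32,Y)
ranks: 9->1, 12->2, 13->3.5, 13->3.5, 14->5, 19->6, 21->7, 25->8, 28->9, 31->10, 32->11
Step 2: Rank sum for X: R1 = 1 + 2 + 3.5 + 5 = 11.5.
Step 3: U_X = R1 - n1(n1+1)/2 = 11.5 - 4*5/2 = 11.5 - 10 = 1.5.
       U_Y = n1*n2 - U_X = 28 - 1.5 = 26.5.
Step 4: Ties are present, so use the tie-corrected normal approximation (with continuity correction) for the p-value.
Step 5: p-value = 0.023029; compare to alpha = 0.1. reject H0.

U_X = 1.5, p = 0.023029, reject H0 at alpha = 0.1.


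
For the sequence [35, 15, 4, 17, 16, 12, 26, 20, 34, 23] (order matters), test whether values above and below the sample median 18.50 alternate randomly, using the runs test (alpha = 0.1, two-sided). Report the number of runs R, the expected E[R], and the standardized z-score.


Step 1: Compute median = 18.50; label A = above, B = below.
Labels in order: ABBBBBAAAA  (n_A = 5, n_B = 5)
Step 2: Count runs R = 3.
Step 3: Under H0 (random ordering), E[R] = 2*n_A*n_B/(n_A+n_B) + 1 = 2*5*5/10 + 1 = 6.0000.
        Var[R] = 2*n_A*n_B*(2*n_A*n_B - n_A - n_B) / ((n_A+n_B)^2 * (n_A+n_B-1)) = 2000/900 = 2.2222.
        SD[R] = 1.4907.
Step 4: Continuity-corrected z = (R + 0.5 - E[R]) / SD[R] = (3 + 0.5 - 6.0000) / 1.4907 = -1.6771.
Step 5: Two-sided p-value via normal approximation = 2*(1 - Phi(|z|)) = 0.093533.
Step 6: alpha = 0.1. reject H0.

R = 3, z = -1.6771, p = 0.093533, reject H0.


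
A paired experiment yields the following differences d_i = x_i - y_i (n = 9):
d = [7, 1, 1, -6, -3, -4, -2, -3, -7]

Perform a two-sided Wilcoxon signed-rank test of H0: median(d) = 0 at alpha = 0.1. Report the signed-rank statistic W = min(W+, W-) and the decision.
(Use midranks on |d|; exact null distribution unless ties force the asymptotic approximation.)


Step 1: Drop any zero differences (none here) and take |d_i|.
|d| = [7, 1, 1, 6, 3, 4, 2, 3, 7]
Step 2: Midrank |d_i| (ties get averaged ranks).
ranks: |7|->8.5, |1|->1.5, |1|->1.5, |6|->7, |3|->4.5, |4|->6, |2|->3, |3|->4.5, |7|->8.5
Step 3: Attach original signs; sum ranks with positive sign and with negative sign.
W+ = 8.5 + 1.5 + 1.5 = 11.5
W- = 7 + 4.5 + 6 + 3 + 4.5 + 8.5 = 33.5
(Check: W+ + W- = 45 should equal n(n+1)/2 = 45.)
Step 4: Test statistic W = min(W+, W-) = 11.5.
Step 5: Ties in |d|, so use the tie-corrected normal approximation.
        E[W] = n(n+1)/4 = 9*10/4 = 22.5.
        Tie groups: |d|=1 (t=2), |d|=3 (t=2), |d|=7 (t=2); sum(t^3 - t) = 18.
        Var[W] = n(n+1)(2n+1)/24 - sum(t^3-t)/48 = 1710/24 - 18/48 = 70.875.
        z = (W - E[W]) / sqrt(Var[W]) = (11.5 - 22.5) / 8.4187 = -1.3066.
        Two-sided p = 2*Phi(z) = 0.191345.
Step 6: alpha = 0.1. fail to reject H0.

W+ = 11.5, W- = 33.5, W = min = 11.5, p = 0.191345, fail to reject H0.


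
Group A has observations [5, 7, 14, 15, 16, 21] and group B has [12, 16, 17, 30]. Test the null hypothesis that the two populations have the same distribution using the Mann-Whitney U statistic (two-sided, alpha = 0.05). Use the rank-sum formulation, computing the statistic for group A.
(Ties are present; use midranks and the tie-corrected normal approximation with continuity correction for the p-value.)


Step 1: Combine and sort all 10 observations; assign midranks.
sorted (value, group): (5,X), (7,X), (12,Y), (14,X), (15,X), (16,X), (16,Y), (17,Y), (21,X), (30,Y)
ranks: 5->1, 7->2, 12->3, 14->4, 15->5, 16->6.5, 16->6.5, 17->8, 21->9, 30->10
Step 2: Rank sum for X: R1 = 1 + 2 + 4 + 5 + 6.5 + 9 = 27.5.
Step 3: U_X = R1 - n1(n1+1)/2 = 27.5 - 6*7/2 = 27.5 - 21 = 6.5.
       U_Y = n1*n2 - U_X = 24 - 6.5 = 17.5.
Step 4: Ties are present, so use the tie-corrected normal approximation (with continuity correction) for the p-value.
Step 5: p-value = 0.284958; compare to alpha = 0.05. fail to reject H0.

U_X = 6.5, p = 0.284958, fail to reject H0 at alpha = 0.05.


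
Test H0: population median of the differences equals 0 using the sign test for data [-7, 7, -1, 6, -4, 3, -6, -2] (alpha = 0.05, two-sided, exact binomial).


Step 1: Discard zero differences. Original n = 8; n_eff = number of nonzero differences = 8.
Nonzero differences (with sign): -7, +7, -1, +6, -4, +3, -6, -2
Step 2: Count signs: positive = 3, negative = 5.
Step 3: Under H0: P(positive) = 0.5, so the number of positives S ~ Bin(8, 0.5).
Step 4: Two-sided exact p-value = sum of Bin(8,0.5) probabilities at or below the observed probability = 0.726562.
Step 5: alpha = 0.05. fail to reject H0.

n_eff = 8, pos = 3, neg = 5, p = 0.726562, fail to reject H0.


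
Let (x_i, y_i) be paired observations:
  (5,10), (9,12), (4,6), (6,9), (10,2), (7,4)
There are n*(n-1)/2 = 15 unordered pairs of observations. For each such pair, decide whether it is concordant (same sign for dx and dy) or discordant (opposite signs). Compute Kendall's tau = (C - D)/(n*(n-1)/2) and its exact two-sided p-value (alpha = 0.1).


Step 1: Enumerate the 15 unordered pairs (i,j) with i<j and classify each by sign(x_j-x_i) * sign(y_j-y_i).
  (1,2):dx=+4,dy=+2->C; (1,3):dx=-1,dy=-4->C; (1,4):dx=+1,dy=-1->D; (1,5):dx=+5,dy=-8->D
  (1,6):dx=+2,dy=-6->D; (2,3):dx=-5,dy=-6->C; (2,4):dx=-3,dy=-3->C; (2,5):dx=+1,dy=-10->D
  (2,6):dx=-2,dy=-8->C; (3,4):dx=+2,dy=+3->C; (3,5):dx=+6,dy=-4->D; (3,6):dx=+3,dy=-2->D
  (4,5):dx=+4,dy=-7->D; (4,6):dx=+1,dy=-5->D; (5,6):dx=-3,dy=+2->D
Step 2: C = 6, D = 9, total pairs = 15.
Step 3: tau = (C - D)/(n(n-1)/2) = (6 - 9)/15 = -0.200000.
Step 4: Exact two-sided p-value (enumerate n! = 720 permutations of y under H0): p = 0.719444.
Step 5: alpha = 0.1. fail to reject H0.

tau_b = -0.2000 (C=6, D=9), p = 0.719444, fail to reject H0.


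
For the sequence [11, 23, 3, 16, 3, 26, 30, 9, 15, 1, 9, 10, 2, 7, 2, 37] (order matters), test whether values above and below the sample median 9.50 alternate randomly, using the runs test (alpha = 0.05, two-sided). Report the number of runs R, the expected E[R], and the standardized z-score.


Step 1: Compute median = 9.50; label A = above, B = below.
Labels in order: AABABAABABBABBBA  (n_A = 8, n_B = 8)
Step 2: Count runs R = 11.
Step 3: Under H0 (random ordering), E[R] = 2*n_A*n_B/(n_A+n_B) + 1 = 2*8*8/16 + 1 = 9.0000.
        Var[R] = 2*n_A*n_B*(2*n_A*n_B - n_A - n_B) / ((n_A+n_B)^2 * (n_A+n_B-1)) = 14336/3840 = 3.7333.
        SD[R] = 1.9322.
Step 4: Continuity-corrected z = (R - 0.5 - E[R]) / SD[R] = (11 - 0.5 - 9.0000) / 1.9322 = 0.7763.
Step 5: Two-sided p-value via normal approximation = 2*(1 - Phi(|z|)) = 0.437558.
Step 6: alpha = 0.05. fail to reject H0.

R = 11, z = 0.7763, p = 0.437558, fail to reject H0.


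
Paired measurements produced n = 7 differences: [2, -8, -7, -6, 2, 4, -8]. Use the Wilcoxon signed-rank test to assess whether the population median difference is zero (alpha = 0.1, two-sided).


Step 1: Drop any zero differences (none here) and take |d_i|.
|d| = [2, 8, 7, 6, 2, 4, 8]
Step 2: Midrank |d_i| (ties get averaged ranks).
ranks: |2|->1.5, |8|->6.5, |7|->5, |6|->4, |2|->1.5, |4|->3, |8|->6.5
Step 3: Attach original signs; sum ranks with positive sign and with negative sign.
W+ = 1.5 + 1.5 + 3 = 6
W- = 6.5 + 5 + 4 + 6.5 = 22
(Check: W+ + W- = 28 should equal n(n+1)/2 = 28.)
Step 4: Test statistic W = min(W+, W-) = 6.
Step 5: Ties in |d|, so use the tie-corrected normal approximation.
        E[W] = n(n+1)/4 = 7*8/4 = 14.
        Tie groups: |d|=2 (t=2), |d|=8 (t=2); sum(t^3 - t) = 12.
        Var[W] = n(n+1)(2n+1)/24 - sum(t^3-t)/48 = 840/24 - 12/48 = 34.75.
        z = (W - E[W]) / sqrt(Var[W]) = (6 - 14) / 5.8949 = -1.3571.
        Two-sided p = 2*Phi(z) = 0.174749.
Step 6: alpha = 0.1. fail to reject H0.

W+ = 6, W- = 22, W = min = 6, p = 0.174749, fail to reject H0.


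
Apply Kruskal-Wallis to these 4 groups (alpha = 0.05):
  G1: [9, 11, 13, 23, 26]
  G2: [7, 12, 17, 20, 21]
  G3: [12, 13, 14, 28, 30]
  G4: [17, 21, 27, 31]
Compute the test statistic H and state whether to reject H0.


Step 1: Combine all N = 19 observations and assign midranks.
sorted (value, group, rank): (7,G2,1), (9,G1,2), (11,G1,3), (12,G2,4.5), (12,G3,4.5), (13,G1,6.5), (13,G3,6.5), (14,G3,8), (17,G2,9.5), (17,G4,9.5), (20,G2,11), (21,G2,12.5), (21,G4,12.5), (23,G1,14), (26,G1,15), (27,G4,16), (28,G3,17), (30,G3,18), (31,G4,19)
Step 2: Sum ranks within each group.
R_1 = 40.5 (n_1 = 5)
R_2 = 38.5 (n_2 = 5)
R_3 = 54 (n_3 = 5)
R_4 = 57 (n_4 = 4)
Step 3: H = 12/(N(N+1)) * sum(R_i^2/n_i) - 3(N+1)
     = 12/(19*20) * (40.5^2/5 + 38.5^2/5 + 54^2/5 + 57^2/4) - 3*20
     = 0.031579 * 2019.95 - 60
     = 3.787895.
Step 4: Ties present; correction factor C = 1 - 24/(19^3 - 19) = 0.996491. Corrected H = 3.787895 / 0.996491 = 3.801232.
Step 5: Under H0, H ~ chi^2(3); p-value = 0.283743.
Step 6: alpha = 0.05. fail to reject H0.

H = 3.8012, df = 3, p = 0.283743, fail to reject H0.


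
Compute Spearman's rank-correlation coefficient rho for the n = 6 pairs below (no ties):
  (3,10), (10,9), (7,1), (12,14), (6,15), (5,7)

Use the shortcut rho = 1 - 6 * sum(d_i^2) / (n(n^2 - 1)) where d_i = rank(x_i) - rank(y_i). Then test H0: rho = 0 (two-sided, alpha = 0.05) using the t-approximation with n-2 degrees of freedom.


Step 1: Rank x and y separately (midranks; no ties here).
rank(x): 3->1, 10->5, 7->4, 12->6, 6->3, 5->2
rank(y): 10->4, 9->3, 1->1, 14->5, 15->6, 7->2
Step 2: d_i = R_x(i) - R_y(i); compute d_i^2.
  (1-4)^2=9, (5-3)^2=4, (4-1)^2=9, (6-5)^2=1, (3-6)^2=9, (2-2)^2=0
sum(d^2) = 32.
Step 3: rho = 1 - 6*32 / (6*(6^2 - 1)) = 1 - 192/210 = 0.085714.
Step 4: Under H0, t = rho * sqrt((n-2)/(1-rho^2)) = 0.1721 ~ t(4).
Step 5: Two-sided p-value from the t-distribution with 4 df = 0.871743.
Step 6: alpha = 0.05. fail to reject H0.

rho = 0.0857, p = 0.871743, fail to reject H0 at alpha = 0.05.


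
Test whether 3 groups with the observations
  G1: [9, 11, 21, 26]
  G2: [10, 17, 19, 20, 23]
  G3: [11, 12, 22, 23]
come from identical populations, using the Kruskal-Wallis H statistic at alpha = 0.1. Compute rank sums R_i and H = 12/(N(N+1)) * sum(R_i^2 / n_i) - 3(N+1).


Step 1: Combine all N = 13 observations and assign midranks.
sorted (value, group, rank): (9,G1,1), (10,G2,2), (11,G1,3.5), (11,G3,3.5), (12,G3,5), (17,G2,6), (19,G2,7), (20,G2,8), (21,G1,9), (22,G3,10), (23,G2,11.5), (23,G3,11.5), (26,G1,13)
Step 2: Sum ranks within each group.
R_1 = 26.5 (n_1 = 4)
R_2 = 34.5 (n_2 = 5)
R_3 = 30 (n_3 = 4)
Step 3: H = 12/(N(N+1)) * sum(R_i^2/n_i) - 3(N+1)
     = 12/(13*14) * (26.5^2/4 + 34.5^2/5 + 30^2/4) - 3*14
     = 0.065934 * 638.612 - 42
     = 0.106319.
Step 4: Ties present; correction factor C = 1 - 12/(13^3 - 13) = 0.994505. Corrected H = 0.106319 / 0.994505 = 0.106906.
Step 5: Under H0, H ~ chi^2(2); p-value = 0.947950.
Step 6: alpha = 0.1. fail to reject H0.

H = 0.1069, df = 2, p = 0.947950, fail to reject H0.


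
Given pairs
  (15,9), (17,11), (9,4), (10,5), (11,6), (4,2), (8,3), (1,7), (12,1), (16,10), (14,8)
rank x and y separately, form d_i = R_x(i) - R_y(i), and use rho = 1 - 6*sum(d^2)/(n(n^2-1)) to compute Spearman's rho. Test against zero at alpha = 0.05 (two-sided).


Step 1: Rank x and y separately (midranks; no ties here).
rank(x): 15->9, 17->11, 9->4, 10->5, 11->6, 4->2, 8->3, 1->1, 12->7, 16->10, 14->8
rank(y): 9->9, 11->11, 4->4, 5->5, 6->6, 2->2, 3->3, 7->7, 1->1, 10->10, 8->8
Step 2: d_i = R_x(i) - R_y(i); compute d_i^2.
  (9-9)^2=0, (11-11)^2=0, (4-4)^2=0, (5-5)^2=0, (6-6)^2=0, (2-2)^2=0, (3-3)^2=0, (1-7)^2=36, (7-1)^2=36, (10-10)^2=0, (8-8)^2=0
sum(d^2) = 72.
Step 3: rho = 1 - 6*72 / (11*(11^2 - 1)) = 1 - 432/1320 = 0.672727.
Step 4: Under H0, t = rho * sqrt((n-2)/(1-rho^2)) = 2.7277 ~ t(9).
Step 5: Two-sided p-value from the t-distribution with 9 df = 0.023313.
Step 6: alpha = 0.05. reject H0.

rho = 0.6727, p = 0.023313, reject H0 at alpha = 0.05.


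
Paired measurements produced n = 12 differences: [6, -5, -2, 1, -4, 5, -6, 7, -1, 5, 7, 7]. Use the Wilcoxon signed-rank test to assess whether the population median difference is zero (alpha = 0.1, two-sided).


Step 1: Drop any zero differences (none here) and take |d_i|.
|d| = [6, 5, 2, 1, 4, 5, 6, 7, 1, 5, 7, 7]
Step 2: Midrank |d_i| (ties get averaged ranks).
ranks: |6|->8.5, |5|->6, |2|->3, |1|->1.5, |4|->4, |5|->6, |6|->8.5, |7|->11, |1|->1.5, |5|->6, |7|->11, |7|->11
Step 3: Attach original signs; sum ranks with positive sign and with negative sign.
W+ = 8.5 + 1.5 + 6 + 11 + 6 + 11 + 11 = 55
W- = 6 + 3 + 4 + 8.5 + 1.5 = 23
(Check: W+ + W- = 78 should equal n(n+1)/2 = 78.)
Step 4: Test statistic W = min(W+, W-) = 23.
Step 5: Ties in |d|, so use the tie-corrected normal approximation.
        E[W] = n(n+1)/4 = 12*13/4 = 39.
        Tie groups: |d|=1 (t=2), |d|=5 (t=3), |d|=6 (t=2), |d|=7 (t=3); sum(t^3 - t) = 60.
        Var[W] = n(n+1)(2n+1)/24 - sum(t^3-t)/48 = 3900/24 - 60/48 = 161.25.
        z = (W - E[W]) / sqrt(Var[W]) = (23 - 39) / 12.6984 = -1.2600.
        Two-sided p = 2*Phi(z) = 0.207670.
Step 6: alpha = 0.1. fail to reject H0.

W+ = 55, W- = 23, W = min = 23, p = 0.207670, fail to reject H0.


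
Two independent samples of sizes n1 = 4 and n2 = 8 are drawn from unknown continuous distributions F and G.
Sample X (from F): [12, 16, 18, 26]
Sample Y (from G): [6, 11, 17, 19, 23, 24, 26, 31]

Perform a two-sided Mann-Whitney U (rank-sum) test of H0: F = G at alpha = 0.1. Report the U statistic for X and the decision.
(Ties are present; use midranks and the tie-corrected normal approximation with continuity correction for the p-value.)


Step 1: Combine and sort all 12 observations; assign midranks.
sorted (value, group): (6,Y), (11,Y), (12,X), (16,X), (17,Y), (18,X), (19,Y), (23,Y), (24,Y), (26,X), (26,Y), (31,Y)
ranks: 6->1, 11->2, 12->3, 16->4, 17->5, 18->6, 19->7, 23->8, 24->9, 26->10.5, 26->10.5, 31->12
Step 2: Rank sum for X: R1 = 3 + 4 + 6 + 10.5 = 23.5.
Step 3: U_X = R1 - n1(n1+1)/2 = 23.5 - 4*5/2 = 23.5 - 10 = 13.5.
       U_Y = n1*n2 - U_X = 32 - 13.5 = 18.5.
Step 4: Ties are present, so use the tie-corrected normal approximation (with continuity correction) for the p-value.
Step 5: p-value = 0.733647; compare to alpha = 0.1. fail to reject H0.

U_X = 13.5, p = 0.733647, fail to reject H0 at alpha = 0.1.


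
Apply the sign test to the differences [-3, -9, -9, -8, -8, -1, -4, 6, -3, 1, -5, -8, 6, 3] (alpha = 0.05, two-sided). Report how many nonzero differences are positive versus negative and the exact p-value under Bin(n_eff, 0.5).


Step 1: Discard zero differences. Original n = 14; n_eff = number of nonzero differences = 14.
Nonzero differences (with sign): -3, -9, -9, -8, -8, -1, -4, +6, -3, +1, -5, -8, +6, +3
Step 2: Count signs: positive = 4, negative = 10.
Step 3: Under H0: P(positive) = 0.5, so the number of positives S ~ Bin(14, 0.5).
Step 4: Two-sided exact p-value = sum of Bin(14,0.5) probabilities at or below the observed probability = 0.179565.
Step 5: alpha = 0.05. fail to reject H0.

n_eff = 14, pos = 4, neg = 10, p = 0.179565, fail to reject H0.


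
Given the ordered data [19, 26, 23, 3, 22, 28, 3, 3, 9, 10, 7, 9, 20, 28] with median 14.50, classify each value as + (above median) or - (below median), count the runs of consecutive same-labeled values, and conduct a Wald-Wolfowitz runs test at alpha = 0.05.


Step 1: Compute median = 14.50; label A = above, B = below.
Labels in order: AAABAABBBBBBAA  (n_A = 7, n_B = 7)
Step 2: Count runs R = 5.
Step 3: Under H0 (random ordering), E[R] = 2*n_A*n_B/(n_A+n_B) + 1 = 2*7*7/14 + 1 = 8.0000.
        Var[R] = 2*n_A*n_B*(2*n_A*n_B - n_A - n_B) / ((n_A+n_B)^2 * (n_A+n_B-1)) = 8232/2548 = 3.2308.
        SD[R] = 1.7974.
Step 4: Continuity-corrected z = (R + 0.5 - E[R]) / SD[R] = (5 + 0.5 - 8.0000) / 1.7974 = -1.3909.
Step 5: Two-sided p-value via normal approximation = 2*(1 - Phi(|z|)) = 0.164264.
Step 6: alpha = 0.05. fail to reject H0.

R = 5, z = -1.3909, p = 0.164264, fail to reject H0.


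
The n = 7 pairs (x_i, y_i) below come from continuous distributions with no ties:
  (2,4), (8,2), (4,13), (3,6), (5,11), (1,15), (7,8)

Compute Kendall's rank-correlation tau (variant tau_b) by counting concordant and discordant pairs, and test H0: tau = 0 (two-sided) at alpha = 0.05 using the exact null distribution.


Step 1: Enumerate the 21 unordered pairs (i,j) with i<j and classify each by sign(x_j-x_i) * sign(y_j-y_i).
  (1,2):dx=+6,dy=-2->D; (1,3):dx=+2,dy=+9->C; (1,4):dx=+1,dy=+2->C; (1,5):dx=+3,dy=+7->C
  (1,6):dx=-1,dy=+11->D; (1,7):dx=+5,dy=+4->C; (2,3):dx=-4,dy=+11->D; (2,4):dx=-5,dy=+4->D
  (2,5):dx=-3,dy=+9->D; (2,6):dx=-7,dy=+13->D; (2,7):dx=-1,dy=+6->D; (3,4):dx=-1,dy=-7->C
  (3,5):dx=+1,dy=-2->D; (3,6):dx=-3,dy=+2->D; (3,7):dx=+3,dy=-5->D; (4,5):dx=+2,dy=+5->C
  (4,6):dx=-2,dy=+9->D; (4,7):dx=+4,dy=+2->C; (5,6):dx=-4,dy=+4->D; (5,7):dx=+2,dy=-3->D
  (6,7):dx=+6,dy=-7->D
Step 2: C = 7, D = 14, total pairs = 21.
Step 3: tau = (C - D)/(n(n-1)/2) = (7 - 14)/21 = -0.333333.
Step 4: Exact two-sided p-value (enumerate n! = 5040 permutations of y under H0): p = 0.381349.
Step 5: alpha = 0.05. fail to reject H0.

tau_b = -0.3333 (C=7, D=14), p = 0.381349, fail to reject H0.


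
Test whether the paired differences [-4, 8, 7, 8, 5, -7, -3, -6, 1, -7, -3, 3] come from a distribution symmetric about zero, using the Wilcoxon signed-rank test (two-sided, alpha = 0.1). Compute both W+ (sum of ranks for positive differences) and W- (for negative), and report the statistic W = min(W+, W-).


Step 1: Drop any zero differences (none here) and take |d_i|.
|d| = [4, 8, 7, 8, 5, 7, 3, 6, 1, 7, 3, 3]
Step 2: Midrank |d_i| (ties get averaged ranks).
ranks: |4|->5, |8|->11.5, |7|->9, |8|->11.5, |5|->6, |7|->9, |3|->3, |6|->7, |1|->1, |7|->9, |3|->3, |3|->3
Step 3: Attach original signs; sum ranks with positive sign and with negative sign.
W+ = 11.5 + 9 + 11.5 + 6 + 1 + 3 = 42
W- = 5 + 9 + 3 + 7 + 9 + 3 = 36
(Check: W+ + W- = 78 should equal n(n+1)/2 = 78.)
Step 4: Test statistic W = min(W+, W-) = 36.
Step 5: Ties in |d|, so use the tie-corrected normal approximation.
        E[W] = n(n+1)/4 = 12*13/4 = 39.
        Tie groups: |d|=3 (t=3), |d|=7 (t=3), |d|=8 (t=2); sum(t^3 - t) = 54.
        Var[W] = n(n+1)(2n+1)/24 - sum(t^3-t)/48 = 3900/24 - 54/48 = 161.375.
        z = (W - E[W]) / sqrt(Var[W]) = (36 - 39) / 12.7033 = -0.2362.
        Two-sided p = 2*Phi(z) = 0.813310.
Step 6: alpha = 0.1. fail to reject H0.

W+ = 42, W- = 36, W = min = 36, p = 0.813310, fail to reject H0.


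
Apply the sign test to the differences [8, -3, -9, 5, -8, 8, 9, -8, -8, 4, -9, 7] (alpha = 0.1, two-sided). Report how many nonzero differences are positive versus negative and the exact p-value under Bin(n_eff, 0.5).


Step 1: Discard zero differences. Original n = 12; n_eff = number of nonzero differences = 12.
Nonzero differences (with sign): +8, -3, -9, +5, -8, +8, +9, -8, -8, +4, -9, +7
Step 2: Count signs: positive = 6, negative = 6.
Step 3: Under H0: P(positive) = 0.5, so the number of positives S ~ Bin(12, 0.5).
Step 4: Two-sided exact p-value = sum of Bin(12,0.5) probabilities at or below the observed probability = 1.000000.
Step 5: alpha = 0.1. fail to reject H0.

n_eff = 12, pos = 6, neg = 6, p = 1.000000, fail to reject H0.


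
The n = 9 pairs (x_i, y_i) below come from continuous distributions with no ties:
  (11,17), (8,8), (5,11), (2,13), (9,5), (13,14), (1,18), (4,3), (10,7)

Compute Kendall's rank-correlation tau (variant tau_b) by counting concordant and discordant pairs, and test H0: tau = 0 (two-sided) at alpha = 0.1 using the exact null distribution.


Step 1: Enumerate the 36 unordered pairs (i,j) with i<j and classify each by sign(x_j-x_i) * sign(y_j-y_i).
  (1,2):dx=-3,dy=-9->C; (1,3):dx=-6,dy=-6->C; (1,4):dx=-9,dy=-4->C; (1,5):dx=-2,dy=-12->C
  (1,6):dx=+2,dy=-3->D; (1,7):dx=-10,dy=+1->D; (1,8):dx=-7,dy=-14->C; (1,9):dx=-1,dy=-10->C
  (2,3):dx=-3,dy=+3->D; (2,4):dx=-6,dy=+5->D; (2,5):dx=+1,dy=-3->D; (2,6):dx=+5,dy=+6->C
  (2,7):dx=-7,dy=+10->D; (2,8):dx=-4,dy=-5->C; (2,9):dx=+2,dy=-1->D; (3,4):dx=-3,dy=+2->D
  (3,5):dx=+4,dy=-6->D; (3,6):dx=+8,dy=+3->C; (3,7):dx=-4,dy=+7->D; (3,8):dx=-1,dy=-8->C
  (3,9):dx=+5,dy=-4->D; (4,5):dx=+7,dy=-8->D; (4,6):dx=+11,dy=+1->C; (4,7):dx=-1,dy=+5->D
  (4,8):dx=+2,dy=-10->D; (4,9):dx=+8,dy=-6->D; (5,6):dx=+4,dy=+9->C; (5,7):dx=-8,dy=+13->D
  (5,8):dx=-5,dy=-2->C; (5,9):dx=+1,dy=+2->C; (6,7):dx=-12,dy=+4->D; (6,8):dx=-9,dy=-11->C
  (6,9):dx=-3,dy=-7->C; (7,8):dx=+3,dy=-15->D; (7,9):dx=+9,dy=-11->D; (8,9):dx=+6,dy=+4->C
Step 2: C = 17, D = 19, total pairs = 36.
Step 3: tau = (C - D)/(n(n-1)/2) = (17 - 19)/36 = -0.055556.
Step 4: Exact two-sided p-value (enumerate n! = 362880 permutations of y under H0): p = 0.919455.
Step 5: alpha = 0.1. fail to reject H0.

tau_b = -0.0556 (C=17, D=19), p = 0.919455, fail to reject H0.


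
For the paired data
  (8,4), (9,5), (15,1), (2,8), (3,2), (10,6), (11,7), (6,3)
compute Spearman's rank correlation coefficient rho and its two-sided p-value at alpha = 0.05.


Step 1: Rank x and y separately (midranks; no ties here).
rank(x): 8->4, 9->5, 15->8, 2->1, 3->2, 10->6, 11->7, 6->3
rank(y): 4->4, 5->5, 1->1, 8->8, 2->2, 6->6, 7->7, 3->3
Step 2: d_i = R_x(i) - R_y(i); compute d_i^2.
  (4-4)^2=0, (5-5)^2=0, (8-1)^2=49, (1-8)^2=49, (2-2)^2=0, (6-6)^2=0, (7-7)^2=0, (3-3)^2=0
sum(d^2) = 98.
Step 3: rho = 1 - 6*98 / (8*(8^2 - 1)) = 1 - 588/504 = -0.166667.
Step 4: Under H0, t = rho * sqrt((n-2)/(1-rho^2)) = -0.4140 ~ t(6).
Step 5: Two-sided p-value from the t-distribution with 6 df = 0.693239.
Step 6: alpha = 0.05. fail to reject H0.

rho = -0.1667, p = 0.693239, fail to reject H0 at alpha = 0.05.


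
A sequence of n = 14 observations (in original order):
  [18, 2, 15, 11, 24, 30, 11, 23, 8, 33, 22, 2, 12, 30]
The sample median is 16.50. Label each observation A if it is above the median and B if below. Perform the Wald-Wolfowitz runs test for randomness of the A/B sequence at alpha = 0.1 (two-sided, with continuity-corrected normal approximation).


Step 1: Compute median = 16.50; label A = above, B = below.
Labels in order: ABBBAABABAABBA  (n_A = 7, n_B = 7)
Step 2: Count runs R = 9.
Step 3: Under H0 (random ordering), E[R] = 2*n_A*n_B/(n_A+n_B) + 1 = 2*7*7/14 + 1 = 8.0000.
        Var[R] = 2*n_A*n_B*(2*n_A*n_B - n_A - n_B) / ((n_A+n_B)^2 * (n_A+n_B-1)) = 8232/2548 = 3.2308.
        SD[R] = 1.7974.
Step 4: Continuity-corrected z = (R - 0.5 - E[R]) / SD[R] = (9 - 0.5 - 8.0000) / 1.7974 = 0.2782.
Step 5: Two-sided p-value via normal approximation = 2*(1 - Phi(|z|)) = 0.780879.
Step 6: alpha = 0.1. fail to reject H0.

R = 9, z = 0.2782, p = 0.780879, fail to reject H0.


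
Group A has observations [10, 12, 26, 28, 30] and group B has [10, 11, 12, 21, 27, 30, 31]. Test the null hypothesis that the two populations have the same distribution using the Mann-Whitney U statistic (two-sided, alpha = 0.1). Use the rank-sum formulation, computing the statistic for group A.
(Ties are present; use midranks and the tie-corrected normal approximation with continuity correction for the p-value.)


Step 1: Combine and sort all 12 observations; assign midranks.
sorted (value, group): (10,X), (10,Y), (11,Y), (12,X), (12,Y), (21,Y), (26,X), (27,Y), (28,X), (30,X), (30,Y), (31,Y)
ranks: 10->1.5, 10->1.5, 11->3, 12->4.5, 12->4.5, 21->6, 26->7, 27->8, 28->9, 30->10.5, 30->10.5, 31->12
Step 2: Rank sum for X: R1 = 1.5 + 4.5 + 7 + 9 + 10.5 = 32.5.
Step 3: U_X = R1 - n1(n1+1)/2 = 32.5 - 5*6/2 = 32.5 - 15 = 17.5.
       U_Y = n1*n2 - U_X = 35 - 17.5 = 17.5.
Step 4: Ties are present, so use the tie-corrected normal approximation (with continuity correction) for the p-value.
Step 5: p-value = 1.000000; compare to alpha = 0.1. fail to reject H0.

U_X = 17.5, p = 1.000000, fail to reject H0 at alpha = 0.1.


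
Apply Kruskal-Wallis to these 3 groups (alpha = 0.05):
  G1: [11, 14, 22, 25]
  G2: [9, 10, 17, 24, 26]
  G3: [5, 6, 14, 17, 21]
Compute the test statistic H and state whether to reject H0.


Step 1: Combine all N = 14 observations and assign midranks.
sorted (value, group, rank): (5,G3,1), (6,G3,2), (9,G2,3), (10,G2,4), (11,G1,5), (14,G1,6.5), (14,G3,6.5), (17,G2,8.5), (17,G3,8.5), (21,G3,10), (22,G1,11), (24,G2,12), (25,G1,13), (26,G2,14)
Step 2: Sum ranks within each group.
R_1 = 35.5 (n_1 = 4)
R_2 = 41.5 (n_2 = 5)
R_3 = 28 (n_3 = 5)
Step 3: H = 12/(N(N+1)) * sum(R_i^2/n_i) - 3(N+1)
     = 12/(14*15) * (35.5^2/4 + 41.5^2/5 + 28^2/5) - 3*15
     = 0.057143 * 816.312 - 45
     = 1.646429.
Step 4: Ties present; correction factor C = 1 - 12/(14^3 - 14) = 0.995604. Corrected H = 1.646429 / 0.995604 = 1.653698.
Step 5: Under H0, H ~ chi^2(2); p-value = 0.437426.
Step 6: alpha = 0.05. fail to reject H0.

H = 1.6537, df = 2, p = 0.437426, fail to reject H0.
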